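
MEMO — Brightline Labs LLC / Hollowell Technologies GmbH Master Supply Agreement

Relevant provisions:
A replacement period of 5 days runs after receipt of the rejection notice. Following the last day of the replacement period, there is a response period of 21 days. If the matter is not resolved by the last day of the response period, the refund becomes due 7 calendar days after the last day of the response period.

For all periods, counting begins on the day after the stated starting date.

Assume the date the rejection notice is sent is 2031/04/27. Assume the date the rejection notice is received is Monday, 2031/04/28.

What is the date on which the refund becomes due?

2031/05/31

The last day of the replacement period: 5 calendar days after 2031/04/28 is 2031/05/03.
Adding 21 calendar days to 2031/05/03 gives 2031/05/24, which is the last day of the response period.
The date on which the refund becomes due: 2031/05/24 + 7 days = 2031/05/31.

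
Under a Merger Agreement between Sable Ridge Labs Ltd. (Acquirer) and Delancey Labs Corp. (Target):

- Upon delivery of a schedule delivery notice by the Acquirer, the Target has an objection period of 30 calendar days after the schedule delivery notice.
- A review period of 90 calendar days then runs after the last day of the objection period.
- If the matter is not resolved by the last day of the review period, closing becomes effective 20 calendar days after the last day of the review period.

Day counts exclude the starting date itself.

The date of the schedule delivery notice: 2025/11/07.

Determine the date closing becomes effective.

2026/03/27

The last day of the objection period: 2025/11/07 + 30 days = 2025/12/07.
The last day of the review period: 90 calendar days after 2025/12/07 is 2026/03/07.
Adding 20 calendar days to 2026/03/07 gives 2026/03/27, which is the date closing becomes effective.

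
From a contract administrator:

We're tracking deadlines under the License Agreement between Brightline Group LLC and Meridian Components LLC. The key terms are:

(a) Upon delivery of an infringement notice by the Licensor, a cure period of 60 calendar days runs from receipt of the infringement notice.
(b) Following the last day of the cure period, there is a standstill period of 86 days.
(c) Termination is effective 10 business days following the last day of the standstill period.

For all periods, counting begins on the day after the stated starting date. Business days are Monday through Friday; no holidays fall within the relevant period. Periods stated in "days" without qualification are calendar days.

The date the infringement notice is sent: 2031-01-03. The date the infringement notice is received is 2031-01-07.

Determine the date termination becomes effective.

Adding 60 calendar days to 2031-01-07 gives 2031-03-08, which is the last day of the cure period.
Adding 86 calendar days to 2031-03-08 gives 2031-06-02, which is the last day of the standstill period.
The date termination becomes effective: 10 business days after Monday, 2031-06-02, skipping weekends — Jun 3, Jun 4, Jun 5, Jun 6, Jun 9, Jun 10, Jun 11, Jun 12, Jun 13, Jun 16 — lands on Monday, 2031-06-16.

2031-06-16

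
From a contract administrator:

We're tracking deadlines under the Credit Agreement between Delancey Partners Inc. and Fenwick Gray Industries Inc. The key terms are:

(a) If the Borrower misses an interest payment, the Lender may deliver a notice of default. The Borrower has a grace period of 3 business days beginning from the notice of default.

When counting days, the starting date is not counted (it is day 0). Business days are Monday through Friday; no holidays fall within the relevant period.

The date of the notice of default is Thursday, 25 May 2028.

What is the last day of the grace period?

The last day of the grace period: counting 3 business days from Thursday, 25 May 2028 (May 26, May 29, May 30, skipping weekends) reaches Tuesday, 30 May 2028.

30 May 2028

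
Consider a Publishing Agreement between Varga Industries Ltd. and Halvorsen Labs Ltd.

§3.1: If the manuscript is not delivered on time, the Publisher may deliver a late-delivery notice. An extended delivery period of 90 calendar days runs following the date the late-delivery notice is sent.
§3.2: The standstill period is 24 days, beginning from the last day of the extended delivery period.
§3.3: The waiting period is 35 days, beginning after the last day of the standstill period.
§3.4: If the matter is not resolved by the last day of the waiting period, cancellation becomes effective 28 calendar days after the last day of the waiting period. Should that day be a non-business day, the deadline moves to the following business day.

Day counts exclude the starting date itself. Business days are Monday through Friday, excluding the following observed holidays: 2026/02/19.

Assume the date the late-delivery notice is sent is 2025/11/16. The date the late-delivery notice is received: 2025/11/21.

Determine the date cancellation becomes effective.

2026/05/12

The last day of the extended delivery period: 90 calendar days after 2025/11/16 is 2026/02/14.
The last day of the standstill period: 24 calendar days after 2026/02/14 is 2026/03/10.
The last day of the waiting period: 35 calendar days after 2026/03/10 is 2026/04/14.
Adding 28 calendar days to 2026/04/14 gives 2026/05/12, which is the date cancellation becomes effective. 2026/05/12 is a Tuesday and is not a listed holiday, so no roll-forward applies.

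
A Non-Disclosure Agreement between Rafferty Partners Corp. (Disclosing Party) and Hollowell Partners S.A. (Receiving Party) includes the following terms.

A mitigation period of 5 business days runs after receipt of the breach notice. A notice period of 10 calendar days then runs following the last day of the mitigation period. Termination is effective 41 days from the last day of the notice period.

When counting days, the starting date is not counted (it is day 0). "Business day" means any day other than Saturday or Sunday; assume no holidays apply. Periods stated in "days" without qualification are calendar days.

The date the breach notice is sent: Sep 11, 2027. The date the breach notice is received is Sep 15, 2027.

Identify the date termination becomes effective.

Nov 12, 2027

The last day of the mitigation period: 5 business days after Wednesday, Sep 15, 2027, skipping weekends — Sep 16, Sep 17, Sep 20, Sep 21, Sep 22 — lands on Wednesday, Sep 22, 2027.
Adding 10 calendar days to Sep 22, 2027 gives Oct 2, 2027, which is the last day of the notice period.
The date termination becomes effective: 41 calendar days after Oct 2, 2027 is Nov 12, 2027.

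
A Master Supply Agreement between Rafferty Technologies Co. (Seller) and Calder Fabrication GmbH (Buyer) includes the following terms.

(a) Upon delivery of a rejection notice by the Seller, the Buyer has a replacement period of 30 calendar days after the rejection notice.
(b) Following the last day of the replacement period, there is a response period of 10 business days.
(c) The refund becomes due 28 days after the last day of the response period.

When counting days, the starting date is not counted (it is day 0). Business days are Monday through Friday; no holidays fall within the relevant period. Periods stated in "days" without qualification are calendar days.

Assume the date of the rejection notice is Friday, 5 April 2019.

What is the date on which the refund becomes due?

14 June 2019

The last day of the replacement period: 5 April 2019 + 30 days = 5 May 2019.
The last day of the response period: counting 10 business days from Sunday, 5 May 2019 (May 6, May 7, May 8, May 9, May 10, May 13, May 14, May 15, May 16, May 17, skipping weekends) reaches Friday, 17 May 2019.
The date on which the refund becomes due: 17 May 2019 + 28 days = 14 June 2019.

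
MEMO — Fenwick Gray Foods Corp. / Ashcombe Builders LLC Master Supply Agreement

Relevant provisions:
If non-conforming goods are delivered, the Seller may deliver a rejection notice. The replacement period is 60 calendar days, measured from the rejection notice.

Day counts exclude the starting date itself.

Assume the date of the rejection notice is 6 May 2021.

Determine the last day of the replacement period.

The last day of the replacement period: 6 May 2021 + 60 days = 5 July 2021.

5 July 2021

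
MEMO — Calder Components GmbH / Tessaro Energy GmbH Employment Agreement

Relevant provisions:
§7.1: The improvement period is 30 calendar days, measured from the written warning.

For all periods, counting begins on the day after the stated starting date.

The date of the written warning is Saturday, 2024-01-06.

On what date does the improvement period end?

Adding 30 calendar days to 2024-01-06 gives 2024-02-05, which is the last day of the improvement period.

2024-02-05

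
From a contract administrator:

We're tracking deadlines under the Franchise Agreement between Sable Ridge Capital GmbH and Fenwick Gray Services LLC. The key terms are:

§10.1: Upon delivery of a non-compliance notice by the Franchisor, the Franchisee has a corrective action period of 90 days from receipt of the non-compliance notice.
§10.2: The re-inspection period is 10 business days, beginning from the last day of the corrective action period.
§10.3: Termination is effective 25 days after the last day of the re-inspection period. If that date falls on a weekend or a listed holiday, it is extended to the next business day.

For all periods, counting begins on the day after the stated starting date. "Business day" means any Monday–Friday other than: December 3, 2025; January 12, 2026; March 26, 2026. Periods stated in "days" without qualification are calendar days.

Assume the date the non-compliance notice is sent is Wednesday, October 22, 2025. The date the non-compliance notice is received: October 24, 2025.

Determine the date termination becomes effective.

The last day of the corrective action period: 90 calendar days after October 24, 2025 is January 22, 2026.
From Thursday, January 22, 2026, 10 business days (Jan 23, Jan 26, Jan 27, Jan 28, Jan 29, Jan 30, Feb 2, Feb 3, Feb 4, Feb 5, skipping weekends) brings us to Thursday, February 5, 2026, which is the last day of the re-inspection period.
The date termination becomes effective: February 5, 2026 + 25 days = March 2, 2026. March 2, 2026 is a Monday and is not a listed holiday, so no roll-forward applies.

March 2, 2026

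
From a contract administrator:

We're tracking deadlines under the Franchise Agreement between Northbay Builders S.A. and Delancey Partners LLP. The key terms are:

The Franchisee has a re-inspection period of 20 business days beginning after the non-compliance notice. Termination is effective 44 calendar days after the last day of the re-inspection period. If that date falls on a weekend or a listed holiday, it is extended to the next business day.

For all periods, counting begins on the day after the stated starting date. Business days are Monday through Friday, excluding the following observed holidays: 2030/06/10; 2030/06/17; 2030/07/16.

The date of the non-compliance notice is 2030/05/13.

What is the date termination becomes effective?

2030/07/25

The last day of the re-inspection period: 20 business days after Monday, 2030/05/13, skipping weekends and the listed holiday on Jun 10 — May 14, May 15, May 16, May 17, …, Jun 6, Jun 7, Jun 11 — lands on Tuesday, 2030/06/11.
The date termination becomes effective: 44 calendar days after 2030/06/11 is 2030/07/25. 2030/07/25 is a Thursday and is not a listed holiday, so no roll-forward applies.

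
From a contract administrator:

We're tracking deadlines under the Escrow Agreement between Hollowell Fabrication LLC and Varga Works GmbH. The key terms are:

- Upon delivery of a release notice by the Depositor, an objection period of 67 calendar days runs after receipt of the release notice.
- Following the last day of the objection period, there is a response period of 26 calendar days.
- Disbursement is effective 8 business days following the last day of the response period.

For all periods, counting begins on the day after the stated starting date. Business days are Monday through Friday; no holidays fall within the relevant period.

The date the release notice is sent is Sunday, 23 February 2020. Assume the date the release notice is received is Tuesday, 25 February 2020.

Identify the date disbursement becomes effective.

The last day of the objection period: 25 February 2020 + 67 days = 2 May 2020.
The last day of the response period: 26 calendar days after 2 May 2020 is 28 May 2020.
From Thursday, 28 May 2020, 8 business days (May 29, Jun 1, Jun 2, Jun 3, Jun 4, Jun 5, Jun 8, Jun 9, skipping weekends) brings us to Tuesday, 9 June 2020, which is the date disbursement becomes effective.

9 June 2020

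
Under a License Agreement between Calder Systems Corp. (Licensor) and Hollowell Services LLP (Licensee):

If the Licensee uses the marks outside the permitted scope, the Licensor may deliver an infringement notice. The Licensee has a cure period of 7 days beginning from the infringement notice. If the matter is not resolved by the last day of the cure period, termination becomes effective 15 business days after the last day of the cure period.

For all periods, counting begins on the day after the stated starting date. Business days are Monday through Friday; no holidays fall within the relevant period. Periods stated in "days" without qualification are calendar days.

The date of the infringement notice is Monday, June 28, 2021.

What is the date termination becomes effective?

The last day of the cure period: June 28, 2021 + 7 days = July 5, 2021.
The date termination becomes effective: counting 15 business days from Monday, July 5, 2021 (Jul 6, Jul 7, Jul 8, Jul 9, …, Jul 22, Jul 23, Jul 26, skipping weekends) reaches Monday, July 26, 2021.

July 26, 2021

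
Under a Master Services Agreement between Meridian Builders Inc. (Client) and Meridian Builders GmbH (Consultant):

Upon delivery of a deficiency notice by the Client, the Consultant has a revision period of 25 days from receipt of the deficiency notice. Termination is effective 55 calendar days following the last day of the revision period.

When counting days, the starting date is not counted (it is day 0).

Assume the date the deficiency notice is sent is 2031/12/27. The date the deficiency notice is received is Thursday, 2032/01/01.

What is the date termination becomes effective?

The last day of the revision period: 25 calendar days after 2032/01/01 is 2032/01/26.
The date termination becomes effective: 55 calendar days after 2032/01/26 is 2032/03/21.

2032/03/21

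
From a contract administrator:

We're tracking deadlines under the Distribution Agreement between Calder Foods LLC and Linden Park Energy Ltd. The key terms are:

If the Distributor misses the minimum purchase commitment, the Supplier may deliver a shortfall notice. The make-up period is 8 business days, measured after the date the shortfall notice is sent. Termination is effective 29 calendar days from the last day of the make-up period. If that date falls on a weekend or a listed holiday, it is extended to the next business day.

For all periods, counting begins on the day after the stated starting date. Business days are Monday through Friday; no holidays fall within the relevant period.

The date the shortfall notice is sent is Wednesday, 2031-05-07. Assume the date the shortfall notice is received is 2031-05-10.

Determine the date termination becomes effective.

The last day of the make-up period: 8 business days after Wednesday, 2031-05-07, skipping weekends — May 8, May 9, May 12, May 13, May 14, May 15, May 16, May 19 — lands on Monday, 2031-05-19.
Adding 29 calendar days to 2031-05-19 gives 2031-06-17, which is the date termination becomes effective. 2031-06-17 is a Tuesday, so no roll-forward applies.

2031-06-17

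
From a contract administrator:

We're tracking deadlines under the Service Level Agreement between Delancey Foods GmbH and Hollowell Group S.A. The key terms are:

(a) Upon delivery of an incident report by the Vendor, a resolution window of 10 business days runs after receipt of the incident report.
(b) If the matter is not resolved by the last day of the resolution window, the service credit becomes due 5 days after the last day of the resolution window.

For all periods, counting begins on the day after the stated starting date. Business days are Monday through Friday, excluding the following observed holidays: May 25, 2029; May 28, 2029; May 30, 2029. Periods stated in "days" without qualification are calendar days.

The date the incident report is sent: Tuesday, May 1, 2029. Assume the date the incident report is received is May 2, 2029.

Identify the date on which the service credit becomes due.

May 21, 2029

The last day of the resolution window: counting 10 business days from Wednesday, May 2, 2029 (May 3, May 4, May 7, May 8, May 9, May 10, May 11, May 14, May 15, May 16, skipping weekends) reaches Wednesday, May 16, 2029.
Adding 5 calendar days to May 16, 2029 gives May 21, 2029, which is the date on which the service credit becomes due.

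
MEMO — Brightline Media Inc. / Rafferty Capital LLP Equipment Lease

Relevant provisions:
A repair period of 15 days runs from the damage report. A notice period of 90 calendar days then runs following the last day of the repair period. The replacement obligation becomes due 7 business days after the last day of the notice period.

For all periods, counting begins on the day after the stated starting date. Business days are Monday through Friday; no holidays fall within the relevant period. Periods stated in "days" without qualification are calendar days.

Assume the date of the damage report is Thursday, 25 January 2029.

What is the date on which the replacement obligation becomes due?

21 May 2029

The last day of the repair period: 25 January 2029 + 15 days = 9 February 2029.
Adding 90 calendar days to 9 February 2029 gives 10 May 2029, which is the last day of the notice period.
The date on which the replacement obligation becomes due: counting 7 business days from Thursday, 10 May 2029 (May 11, May 14, May 15, May 16, May 17, May 18, May 21, skipping weekends) reaches Monday, 21 May 2029.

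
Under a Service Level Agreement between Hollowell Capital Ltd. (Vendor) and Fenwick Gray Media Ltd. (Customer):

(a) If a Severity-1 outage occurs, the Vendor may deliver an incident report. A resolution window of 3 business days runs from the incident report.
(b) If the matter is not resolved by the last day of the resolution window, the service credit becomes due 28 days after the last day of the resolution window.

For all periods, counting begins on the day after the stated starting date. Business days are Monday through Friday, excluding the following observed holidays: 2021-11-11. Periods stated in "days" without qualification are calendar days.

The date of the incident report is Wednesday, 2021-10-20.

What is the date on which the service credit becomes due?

The last day of the resolution window: 3 business days after Wednesday, 2021-10-20, skipping weekends — Oct 21, Oct 22, Oct 25 — lands on Monday, 2021-10-25.
Adding 28 calendar days to 2021-10-25 gives 2021-11-22, which is the date on which the service credit becomes due.

2021-11-22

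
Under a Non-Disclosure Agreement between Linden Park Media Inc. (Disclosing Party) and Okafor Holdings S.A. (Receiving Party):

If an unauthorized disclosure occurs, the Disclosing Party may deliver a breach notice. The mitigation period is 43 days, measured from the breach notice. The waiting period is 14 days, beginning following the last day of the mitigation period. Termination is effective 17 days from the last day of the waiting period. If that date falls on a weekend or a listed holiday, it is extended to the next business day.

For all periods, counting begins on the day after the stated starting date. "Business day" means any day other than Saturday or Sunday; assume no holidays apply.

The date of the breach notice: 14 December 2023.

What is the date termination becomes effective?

26 February 2024

Adding 43 calendar days to 14 December 2023 gives 26 January 2024, which is the last day of the mitigation period.
The last day of the waiting period: 26 January 2024 + 14 days = 9 February 2024.
The date termination becomes effective: 9 February 2024 + 17 days = 26 February 2024. 26 February 2024 is a Monday, so no roll-forward applies.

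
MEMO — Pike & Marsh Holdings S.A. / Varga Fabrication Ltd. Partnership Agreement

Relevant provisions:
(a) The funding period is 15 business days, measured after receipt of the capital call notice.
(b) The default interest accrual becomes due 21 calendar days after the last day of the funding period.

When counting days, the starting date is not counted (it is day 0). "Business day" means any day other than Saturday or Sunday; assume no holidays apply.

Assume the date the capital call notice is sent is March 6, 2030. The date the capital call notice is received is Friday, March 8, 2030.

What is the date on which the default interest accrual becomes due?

April 19, 2030

From Friday, March 8, 2030, 15 business days (Mar 11, Mar 12, Mar 13, Mar 14, …, Mar 27, Mar 28, Mar 29, skipping weekends) brings us to Friday, March 29, 2030, which is the last day of the funding period.
The date on which the default interest accrual becomes due: March 29, 2030 + 21 days = April 19, 2030.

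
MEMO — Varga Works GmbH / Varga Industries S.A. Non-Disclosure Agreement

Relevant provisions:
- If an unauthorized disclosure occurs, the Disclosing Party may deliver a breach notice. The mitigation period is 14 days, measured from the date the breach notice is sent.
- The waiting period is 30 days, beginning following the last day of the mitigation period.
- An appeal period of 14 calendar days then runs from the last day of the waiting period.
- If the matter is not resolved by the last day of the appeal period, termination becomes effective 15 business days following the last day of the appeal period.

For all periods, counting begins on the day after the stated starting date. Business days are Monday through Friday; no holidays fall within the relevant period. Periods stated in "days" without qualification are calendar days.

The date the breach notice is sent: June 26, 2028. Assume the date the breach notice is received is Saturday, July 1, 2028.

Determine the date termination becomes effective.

September 13, 2028

The last day of the mitigation period: 14 calendar days after June 26, 2028 is July 10, 2028.
The last day of the waiting period: 30 calendar days after July 10, 2028 is August 9, 2028.
Adding 14 calendar days to August 9, 2028 gives August 23, 2028, which is the last day of the appeal period.
The date termination becomes effective: counting 15 business days from Wednesday, August 23, 2028 (Aug 24, Aug 25, Aug 28, Aug 29, …, Sep 11, Sep 12, Sep 13, skipping weekends) reaches Wednesday, September 13, 2028.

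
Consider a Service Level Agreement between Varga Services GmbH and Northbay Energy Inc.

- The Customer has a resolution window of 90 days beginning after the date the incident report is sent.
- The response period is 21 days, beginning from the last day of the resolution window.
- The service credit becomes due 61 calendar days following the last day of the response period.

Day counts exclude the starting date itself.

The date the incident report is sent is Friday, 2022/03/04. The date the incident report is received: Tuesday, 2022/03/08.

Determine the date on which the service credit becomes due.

2022/08/23

The last day of the resolution window: 2022/03/04 + 90 days = 2022/06/02.
Adding 21 calendar days to 2022/06/02 gives 2022/06/23, which is the last day of the response period.
The date on which the service credit becomes due: 2022/06/23 + 61 days = 2022/08/23.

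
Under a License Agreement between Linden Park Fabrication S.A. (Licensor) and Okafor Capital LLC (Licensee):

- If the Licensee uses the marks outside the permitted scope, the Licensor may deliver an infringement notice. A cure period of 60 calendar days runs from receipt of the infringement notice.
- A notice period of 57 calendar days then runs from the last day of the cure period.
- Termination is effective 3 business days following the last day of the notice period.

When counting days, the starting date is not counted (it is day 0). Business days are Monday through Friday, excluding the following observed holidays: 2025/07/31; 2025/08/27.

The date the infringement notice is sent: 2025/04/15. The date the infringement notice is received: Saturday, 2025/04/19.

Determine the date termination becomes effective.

Adding 60 calendar days to 2025/04/19 gives 2025/06/18, which is the last day of the cure period.
Adding 57 calendar days to 2025/06/18 gives 2025/08/14, which is the last day of the notice period.
The date termination becomes effective: counting 3 business days from Thursday, 2025/08/14 (Aug 15, Aug 18, Aug 19, skipping weekends) reaches Tuesday, 2025/08/19.

2025/08/19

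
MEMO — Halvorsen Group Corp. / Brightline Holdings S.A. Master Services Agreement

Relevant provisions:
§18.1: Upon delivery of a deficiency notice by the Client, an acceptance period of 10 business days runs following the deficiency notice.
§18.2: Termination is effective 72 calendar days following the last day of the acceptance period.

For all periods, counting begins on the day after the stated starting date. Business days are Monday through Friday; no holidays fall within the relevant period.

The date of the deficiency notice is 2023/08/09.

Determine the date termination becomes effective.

The last day of the acceptance period: counting 10 business days from Wednesday, 2023/08/09 (Aug 10, Aug 11, Aug 14, Aug 15, Aug 16, Aug 17, Aug 18, Aug 21, Aug 22, Aug 23, skipping weekends) reaches Wednesday, 2023/08/23.
Adding 72 calendar days to 2023/08/23 gives 2023/11/03, which is the date termination becomes effective.

2023/11/03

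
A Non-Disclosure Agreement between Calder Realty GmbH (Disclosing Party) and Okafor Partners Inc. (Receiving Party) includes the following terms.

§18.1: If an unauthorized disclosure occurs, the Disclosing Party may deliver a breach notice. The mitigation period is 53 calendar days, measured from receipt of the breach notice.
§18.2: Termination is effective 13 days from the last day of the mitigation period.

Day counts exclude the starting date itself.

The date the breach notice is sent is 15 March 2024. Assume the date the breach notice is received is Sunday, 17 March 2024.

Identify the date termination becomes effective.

Adding 53 calendar days to 17 March 2024 gives 9 May 2024, which is the last day of the mitigation period.
The date termination becomes effective: 9 May 2024 + 13 days = 22 May 2024.

22 May 2024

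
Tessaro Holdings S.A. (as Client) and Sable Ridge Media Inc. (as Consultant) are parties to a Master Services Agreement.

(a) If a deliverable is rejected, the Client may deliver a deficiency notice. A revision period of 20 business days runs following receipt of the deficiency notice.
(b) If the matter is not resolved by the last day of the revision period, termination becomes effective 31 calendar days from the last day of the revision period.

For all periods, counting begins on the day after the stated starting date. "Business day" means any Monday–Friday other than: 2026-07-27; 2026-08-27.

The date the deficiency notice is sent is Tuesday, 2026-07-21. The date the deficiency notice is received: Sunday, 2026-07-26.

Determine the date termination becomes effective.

2026-09-24

The last day of the revision period: 20 business days after Sunday, 2026-07-26, skipping weekends and the listed holiday on Jul 27 — Jul 28, Jul 29, Jul 30, Jul 31, …, Aug 20, Aug 21, Aug 24 — lands on Monday, 2026-08-24.
The date termination becomes effective: 31 calendar days after 2026-08-24 is 2026-09-24.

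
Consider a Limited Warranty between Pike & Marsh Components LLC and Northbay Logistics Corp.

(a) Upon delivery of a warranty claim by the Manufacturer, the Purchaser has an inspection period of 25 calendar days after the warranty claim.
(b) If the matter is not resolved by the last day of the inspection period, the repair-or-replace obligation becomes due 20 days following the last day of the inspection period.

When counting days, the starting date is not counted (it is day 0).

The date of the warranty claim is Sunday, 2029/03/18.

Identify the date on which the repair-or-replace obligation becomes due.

2029/05/02

The last day of the inspection period: 2029/03/18 + 25 days = 2029/04/12.
The date on which the repair-or-replace obligation becomes due: 20 calendar days after 2029/04/12 is 2029/05/02.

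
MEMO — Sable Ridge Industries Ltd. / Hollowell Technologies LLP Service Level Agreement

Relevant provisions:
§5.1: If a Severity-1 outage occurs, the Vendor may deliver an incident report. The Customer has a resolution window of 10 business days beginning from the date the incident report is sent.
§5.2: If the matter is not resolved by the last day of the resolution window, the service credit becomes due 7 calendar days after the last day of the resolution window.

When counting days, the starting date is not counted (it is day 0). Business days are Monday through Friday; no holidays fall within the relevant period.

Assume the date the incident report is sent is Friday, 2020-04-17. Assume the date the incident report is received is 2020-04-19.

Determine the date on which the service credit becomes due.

The last day of the resolution window: 10 business days after Friday, 2020-04-17, skipping weekends — Apr 20, Apr 21, Apr 22, Apr 23, Apr 24, Apr 27, Apr 28, Apr 29, Apr 30, May 1 — lands on Friday, 2020-05-01.
Adding 7 calendar days to 2020-05-01 gives 2020-05-08, which is the date on which the service credit becomes due.

2020-05-08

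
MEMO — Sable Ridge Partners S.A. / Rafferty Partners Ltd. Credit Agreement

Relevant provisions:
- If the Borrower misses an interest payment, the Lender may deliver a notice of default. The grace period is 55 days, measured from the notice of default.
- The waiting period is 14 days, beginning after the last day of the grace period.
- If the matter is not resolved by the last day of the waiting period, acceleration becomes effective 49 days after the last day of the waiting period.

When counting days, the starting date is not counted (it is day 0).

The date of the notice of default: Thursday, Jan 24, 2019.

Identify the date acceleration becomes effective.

May 22, 2019

The last day of the grace period: Jan 24, 2019 + 55 days = Mar 20, 2019.
Adding 14 calendar days to Mar 20, 2019 gives Apr 3, 2019, which is the last day of the waiting period.
The date acceleration becomes effective: Apr 3, 2019 + 49 days = May 22, 2019.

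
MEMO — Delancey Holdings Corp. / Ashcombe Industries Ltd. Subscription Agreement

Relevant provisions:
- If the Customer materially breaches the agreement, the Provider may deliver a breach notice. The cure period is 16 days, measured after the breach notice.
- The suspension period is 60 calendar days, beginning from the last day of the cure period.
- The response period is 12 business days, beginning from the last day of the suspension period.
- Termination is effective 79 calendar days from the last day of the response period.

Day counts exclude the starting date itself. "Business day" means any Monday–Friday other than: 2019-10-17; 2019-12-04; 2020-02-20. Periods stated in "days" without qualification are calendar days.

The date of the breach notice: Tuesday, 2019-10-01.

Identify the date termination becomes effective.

The last day of the cure period: 16 calendar days after 2019-10-01 is 2019-10-17.
The last day of the suspension period: 2019-10-17 + 60 days = 2019-12-16.
The last day of the response period: counting 12 business days from Monday, 2019-12-16 (Dec 17, Dec 18, Dec 19, Dec 20, …, Dec 30, Dec 31, Jan 1, skipping weekends) reaches Wednesday, 2020-01-01.
The date termination becomes effective: 79 calendar days after 2020-01-01 is 2020-03-20.

2020-03-20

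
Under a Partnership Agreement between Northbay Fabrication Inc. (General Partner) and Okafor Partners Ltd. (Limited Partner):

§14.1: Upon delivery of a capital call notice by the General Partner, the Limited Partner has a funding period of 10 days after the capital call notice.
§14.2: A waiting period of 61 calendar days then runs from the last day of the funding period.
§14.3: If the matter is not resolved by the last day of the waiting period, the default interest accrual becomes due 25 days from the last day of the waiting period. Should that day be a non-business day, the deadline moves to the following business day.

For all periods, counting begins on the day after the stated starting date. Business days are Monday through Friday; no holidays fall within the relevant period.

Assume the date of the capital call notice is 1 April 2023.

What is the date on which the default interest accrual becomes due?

The last day of the funding period: 10 calendar days after 1 April 2023 is 11 April 2023.
The last day of the waiting period: 61 calendar days after 11 April 2023 is 11 June 2023.
The date on which the default interest accrual becomes due: 11 June 2023 + 25 days = 6 July 2023. 6 July 2023 is a Thursday, so no roll-forward applies.

6 July 2023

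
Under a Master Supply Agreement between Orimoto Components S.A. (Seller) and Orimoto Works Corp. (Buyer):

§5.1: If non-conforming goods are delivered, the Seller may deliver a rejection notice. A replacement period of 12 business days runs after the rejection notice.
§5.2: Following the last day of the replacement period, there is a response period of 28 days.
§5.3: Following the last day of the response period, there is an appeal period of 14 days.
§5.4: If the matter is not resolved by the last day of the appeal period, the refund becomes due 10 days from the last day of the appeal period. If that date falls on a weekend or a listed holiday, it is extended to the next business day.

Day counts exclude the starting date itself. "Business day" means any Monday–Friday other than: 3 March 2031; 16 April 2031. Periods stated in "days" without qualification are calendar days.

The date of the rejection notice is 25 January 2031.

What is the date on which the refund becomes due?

The last day of the replacement period: 12 business days after Saturday, 25 January 2031, skipping weekends — Jan 27, Jan 28, Jan 29, Jan 30, …, Feb 7, Feb 10, Feb 11 — lands on Tuesday, 11 February 2031.
Adding 28 calendar days to 11 February 2031 gives 11 March 2031, which is the last day of the response period.
The last day of the appeal period: 14 calendar days after 11 March 2031 is 25 March 2031.
The date on which the refund becomes due: 25 March 2031 + 10 days = 4 April 2031. 4 April 2031 is a Friday and is not a listed holiday, so no roll-forward applies.

4 April 2031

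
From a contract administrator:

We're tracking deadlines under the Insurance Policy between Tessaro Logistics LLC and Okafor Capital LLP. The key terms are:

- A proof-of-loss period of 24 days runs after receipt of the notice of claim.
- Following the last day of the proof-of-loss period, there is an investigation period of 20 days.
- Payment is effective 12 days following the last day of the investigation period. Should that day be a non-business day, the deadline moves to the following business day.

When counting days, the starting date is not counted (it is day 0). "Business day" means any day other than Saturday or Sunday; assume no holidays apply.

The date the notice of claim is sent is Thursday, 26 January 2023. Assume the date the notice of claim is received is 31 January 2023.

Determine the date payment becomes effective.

28 March 2023

The last day of the proof-of-loss period: 31 January 2023 + 24 days = 24 February 2023.
Adding 20 calendar days to 24 February 2023 gives 16 March 2023, which is the last day of the investigation period.
Adding 12 calendar days to 16 March 2023 gives 28 March 2023, which is the date payment becomes effective. 28 March 2023 is a Tuesday, so no roll-forward applies.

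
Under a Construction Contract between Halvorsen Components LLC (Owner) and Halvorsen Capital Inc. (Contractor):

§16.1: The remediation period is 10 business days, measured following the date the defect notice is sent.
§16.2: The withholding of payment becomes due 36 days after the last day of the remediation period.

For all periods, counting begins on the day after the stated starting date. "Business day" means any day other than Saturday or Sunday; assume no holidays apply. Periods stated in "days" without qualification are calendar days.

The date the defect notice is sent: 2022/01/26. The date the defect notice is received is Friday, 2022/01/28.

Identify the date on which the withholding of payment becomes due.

From Wednesday, 2022/01/26, 10 business days (Jan 27, Jan 28, Jan 31, Feb 1, Feb 2, Feb 3, Feb 4, Feb 7, Feb 8, Feb 9, skipping weekends) brings us to Wednesday, 2022/02/09, which is the last day of the remediation period.
The date on which the withholding of payment becomes due: 36 calendar days after 2022/02/09 is 2022/03/17.

2022/03/17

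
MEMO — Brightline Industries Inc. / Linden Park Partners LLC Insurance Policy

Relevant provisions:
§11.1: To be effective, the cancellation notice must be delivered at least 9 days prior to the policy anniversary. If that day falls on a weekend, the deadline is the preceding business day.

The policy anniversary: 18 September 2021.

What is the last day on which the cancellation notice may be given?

9 September 2021

Counting back 9 calendar days from 18 September 2021 gives 9 September 2021. That is a Thursday, so no adjustment is needed.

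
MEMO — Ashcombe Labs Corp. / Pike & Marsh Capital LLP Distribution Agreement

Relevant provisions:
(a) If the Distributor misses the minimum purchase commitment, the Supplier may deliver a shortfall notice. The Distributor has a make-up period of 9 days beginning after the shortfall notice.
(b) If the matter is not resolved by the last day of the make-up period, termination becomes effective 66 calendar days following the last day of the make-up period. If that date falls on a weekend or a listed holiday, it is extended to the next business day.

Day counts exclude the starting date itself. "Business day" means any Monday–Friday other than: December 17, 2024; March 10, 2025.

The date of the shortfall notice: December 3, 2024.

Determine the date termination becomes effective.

February 17, 2025

The last day of the make-up period: 9 calendar days after December 3, 2024 is December 12, 2024.
The date termination becomes effective: 66 calendar days after December 12, 2024 is February 16, 2025. That falls on a Sunday, so it rolls to the next business day, Monday, February 17, 2025.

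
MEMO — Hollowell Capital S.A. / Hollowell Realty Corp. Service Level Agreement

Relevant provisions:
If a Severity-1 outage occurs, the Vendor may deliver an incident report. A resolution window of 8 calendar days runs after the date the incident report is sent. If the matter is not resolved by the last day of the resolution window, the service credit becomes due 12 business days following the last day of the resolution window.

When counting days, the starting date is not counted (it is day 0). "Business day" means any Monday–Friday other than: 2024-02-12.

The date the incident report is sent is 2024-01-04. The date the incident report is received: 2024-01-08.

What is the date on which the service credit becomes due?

The last day of the resolution window: 8 calendar days after 2024-01-04 is 2024-01-12.
The date on which the service credit becomes due: 12 business days after Friday, 2024-01-12, skipping weekends — Jan 15, Jan 16, Jan 17, Jan 18, …, Jan 26, Jan 29, Jan 30 — lands on Tuesday, 2024-01-30.

2024-01-30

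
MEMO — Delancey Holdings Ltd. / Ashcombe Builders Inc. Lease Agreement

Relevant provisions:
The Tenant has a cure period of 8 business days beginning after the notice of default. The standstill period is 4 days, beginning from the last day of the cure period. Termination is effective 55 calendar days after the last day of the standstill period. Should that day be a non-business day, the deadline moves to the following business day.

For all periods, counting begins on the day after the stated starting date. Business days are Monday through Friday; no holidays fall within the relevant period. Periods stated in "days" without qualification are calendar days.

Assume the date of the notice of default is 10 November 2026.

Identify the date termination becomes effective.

18 January 2027

From Tuesday, 10 November 2026, 8 business days (Nov 11, Nov 12, Nov 13, Nov 16, Nov 17, Nov 18, Nov 19, Nov 20, skipping weekends) brings us to Friday, 20 November 2026, which is the last day of the cure period.
The last day of the standstill period: 20 November 2026 + 4 days = 24 November 2026.
The date termination becomes effective: 24 November 2026 + 55 days = 18 January 2027. 18 January 2027 is a Monday, so no roll-forward applies.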